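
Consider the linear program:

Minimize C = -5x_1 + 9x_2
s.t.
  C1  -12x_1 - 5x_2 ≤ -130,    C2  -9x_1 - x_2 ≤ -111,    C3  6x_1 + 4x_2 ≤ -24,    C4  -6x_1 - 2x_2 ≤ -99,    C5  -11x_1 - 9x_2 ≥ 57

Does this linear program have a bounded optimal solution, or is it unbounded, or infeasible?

unbounded

From the feasible point (235/6, -68), moving in the direction (4, -6) keeps every constraint satisfied while C decreases without bound.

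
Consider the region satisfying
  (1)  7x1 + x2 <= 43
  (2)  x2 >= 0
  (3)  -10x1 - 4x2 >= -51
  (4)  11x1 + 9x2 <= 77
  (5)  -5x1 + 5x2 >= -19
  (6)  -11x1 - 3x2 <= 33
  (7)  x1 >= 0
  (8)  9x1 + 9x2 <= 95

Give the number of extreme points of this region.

5

Pairwise boundary intersections that survive every other constraint:
  (19/5, 0)
  (0, 0)
  (151/46, 209/46)
  (331/70, 13/14)
  (0, 77/9)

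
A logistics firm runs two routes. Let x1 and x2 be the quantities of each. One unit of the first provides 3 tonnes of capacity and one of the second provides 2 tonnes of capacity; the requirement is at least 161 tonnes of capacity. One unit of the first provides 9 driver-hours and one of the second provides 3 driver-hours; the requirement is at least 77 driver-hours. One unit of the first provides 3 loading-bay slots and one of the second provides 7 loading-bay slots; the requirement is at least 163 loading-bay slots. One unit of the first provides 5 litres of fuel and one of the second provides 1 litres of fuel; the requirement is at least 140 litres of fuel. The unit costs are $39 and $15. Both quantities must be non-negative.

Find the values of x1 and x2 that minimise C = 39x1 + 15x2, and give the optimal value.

Corner points and C = 39x1 + 15x2:
  (0, 140) → C = 2100
  (163/3, 0) → C = 2119
  (267/5, 2/5) → C = 10443/5
  (17, 55) → C = 1488
The feasible region is unbounded (it extends along (0, 1), (1, 0)), but C strictly increases along every unbounded feasible direction, so there is no improving ray and the minimum is attained at a vertex.

The optimum lies where 3x1 + 2x2 = 161 and 5x1 + x2 = 140.
Solving simultaneously gives x1 = 17, x2 = 55.

x1 = 17, x2 = 55, minimum C = 1488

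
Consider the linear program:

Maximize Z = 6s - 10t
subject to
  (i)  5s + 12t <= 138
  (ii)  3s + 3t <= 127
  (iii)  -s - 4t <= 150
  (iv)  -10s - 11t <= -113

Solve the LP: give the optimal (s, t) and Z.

At the optimal vertex, 3s + 3t = 127 and -s - 4t = 150.
Solving simultaneously gives s = 958/9, t = -577/9.

s = 958/9, t = -577/9, maximum Z = 11518/9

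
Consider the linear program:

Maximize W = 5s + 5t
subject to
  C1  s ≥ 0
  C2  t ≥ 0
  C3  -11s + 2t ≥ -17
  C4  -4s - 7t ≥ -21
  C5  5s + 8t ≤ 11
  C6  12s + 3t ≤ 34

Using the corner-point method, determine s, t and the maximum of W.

s = 79/49, t = 18/49, maximum W = 485/49

Extreme points and W = 5s + 5t:
  (0, 0) → W = 0
  (0, 11/8) → W = 55/8
  (17/11, 0) → W = 85/11
  (79/49, 18/49) → W = 485/49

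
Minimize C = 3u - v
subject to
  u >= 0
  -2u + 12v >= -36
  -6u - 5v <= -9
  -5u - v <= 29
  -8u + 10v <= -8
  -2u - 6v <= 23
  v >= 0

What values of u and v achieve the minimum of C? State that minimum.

The feasible region is unbounded (it extends along (5, 4), (6, 1)), but C strictly increases along every unbounded feasible direction, so there is no improving ray and the minimum is attained at a vertex.

The binding constraints are -6u - 5v = -9 and -8u + 10v = -8.
Solving simultaneously gives u = 13/10, v = 6/25.

u = 13/10, v = 6/25, minimum C = 183/50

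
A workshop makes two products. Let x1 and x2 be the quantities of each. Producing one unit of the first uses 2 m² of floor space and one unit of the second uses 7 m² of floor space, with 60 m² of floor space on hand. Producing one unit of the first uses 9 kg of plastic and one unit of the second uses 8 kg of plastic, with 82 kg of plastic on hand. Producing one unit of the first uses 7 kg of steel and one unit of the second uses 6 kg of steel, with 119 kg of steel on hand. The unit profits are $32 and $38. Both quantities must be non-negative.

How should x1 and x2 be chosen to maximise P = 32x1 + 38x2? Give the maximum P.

x1 = 2, x2 = 8, maximum P = 368

Corner points and P = 32x1 + 38x2:
  (0, 0) → P = 0
  (0, 60/7) → P = 2280/7
  (82/9, 0) → P = 2624/9
  (2, 8) → P = 368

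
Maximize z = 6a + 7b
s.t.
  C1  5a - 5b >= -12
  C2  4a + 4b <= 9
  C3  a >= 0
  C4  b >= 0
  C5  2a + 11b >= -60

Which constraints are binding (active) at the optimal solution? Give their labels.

C2 and C3

Corner points and z = 6a + 7b:
  (0, 9/4) → z = 63/4
  (9/4, 0) → z = 27/2
  (0, 0) → z = 0

The maximum is at (0, 9/4). Substituting into each constraint, equality holds for C2 and C3; the remaining constraints have slack.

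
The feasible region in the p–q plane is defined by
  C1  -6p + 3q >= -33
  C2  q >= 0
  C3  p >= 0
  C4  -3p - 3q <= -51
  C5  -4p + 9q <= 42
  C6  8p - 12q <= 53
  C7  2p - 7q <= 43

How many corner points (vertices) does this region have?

3

Intersecting each pair of boundary lines and keeping only the points that satisfy every inequality leaves:
  (28/3, 23/3)
  (141/14, 64/7)
  (111/13, 110/13)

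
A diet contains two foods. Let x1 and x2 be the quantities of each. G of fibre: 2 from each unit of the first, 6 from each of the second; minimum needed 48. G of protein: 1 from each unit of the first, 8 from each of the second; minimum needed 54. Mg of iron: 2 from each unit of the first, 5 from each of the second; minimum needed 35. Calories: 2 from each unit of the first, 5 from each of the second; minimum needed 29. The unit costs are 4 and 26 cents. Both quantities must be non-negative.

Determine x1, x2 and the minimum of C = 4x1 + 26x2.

x1 = 6, x2 = 6, minimum C = 180

Corner points and C = 4x1 + 26x2:
  (0, 8) → C = 208
  (54, 0) → C = 216
  (6, 6) → C = 180
The feasible region is unbounded (it extends along (0, 1), (1, 0)), but C strictly increases along every unbounded feasible direction, so there is no improving ray and the minimum is attained at a vertex.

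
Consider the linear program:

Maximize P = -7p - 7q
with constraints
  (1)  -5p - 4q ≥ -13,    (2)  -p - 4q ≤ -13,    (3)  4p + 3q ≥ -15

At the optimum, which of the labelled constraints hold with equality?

Corner points and P = -7p - 7q:
  (0, 13/4) → P = -91/4
  (-99, 127) → P = -196
  (-99/13, 67/13) → P = 224/13

The maximum is at (-99/13, 67/13). Substituting into each constraint, equality holds for (2) and (3); the remaining constraints have slack.

(2) and (3)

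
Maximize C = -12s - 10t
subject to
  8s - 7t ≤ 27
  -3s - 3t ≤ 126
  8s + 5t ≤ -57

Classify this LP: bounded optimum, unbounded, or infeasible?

unbounded

From the feasible point (-89/5, -121/5), moving in the direction (-3, 3) keeps every constraint satisfied while C increases without bound.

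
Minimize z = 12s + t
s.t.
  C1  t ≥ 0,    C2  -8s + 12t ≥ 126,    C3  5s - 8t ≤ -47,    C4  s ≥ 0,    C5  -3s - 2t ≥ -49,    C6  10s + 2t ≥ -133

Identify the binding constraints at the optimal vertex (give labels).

C2 and C4

Vertices and z = 12s + t:
  (0, 21/2) → z = 21/2
  (84/13, 385/26) → z = 2401/26
  (0, 49/2) → z = 49/2

The minimum is at (0, 21/2). Substituting into each constraint, equality holds for C2 and C4; the remaining constraints have slack.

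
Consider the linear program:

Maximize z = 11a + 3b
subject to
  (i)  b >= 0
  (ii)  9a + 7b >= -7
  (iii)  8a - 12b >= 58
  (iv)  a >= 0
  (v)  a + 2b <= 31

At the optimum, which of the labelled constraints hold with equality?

(i) and (v)

Corner points and z = 11a + 3b:
  (29/4, 0) → z = 319/4
  (31, 0) → z = 341
  (122/7, 95/14) → z = 2969/14

The maximum is at (31, 0). Substituting into each constraint, equality holds for (i) and (v); the remaining constraints have slack.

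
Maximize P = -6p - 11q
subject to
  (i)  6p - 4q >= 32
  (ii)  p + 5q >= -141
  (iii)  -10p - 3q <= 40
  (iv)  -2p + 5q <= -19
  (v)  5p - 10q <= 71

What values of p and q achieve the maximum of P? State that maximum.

Corner points and P = -6p - 11q:
  (42/11, -25/11) → P = 23/11
  (9/10, -133/20) → P = 271/4
  (33, 47/5) → P = -1507/5

p = 9/10, q = -133/20, maximum P = 271/4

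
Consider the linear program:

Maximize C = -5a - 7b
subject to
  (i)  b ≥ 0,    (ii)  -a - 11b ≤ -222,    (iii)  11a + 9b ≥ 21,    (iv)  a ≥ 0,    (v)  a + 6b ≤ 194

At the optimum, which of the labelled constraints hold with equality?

(ii) and (iv)

Vertices and C = -5a - 7b:
  (0, 222/11) → C = -1554/11
  (802/5, 28/5) → C = -4206/5
  (0, 97/3) → C = -679/3

The maximum is at (0, 222/11). Substituting into each constraint, equality holds for (ii) and (iv); the remaining constraints have slack.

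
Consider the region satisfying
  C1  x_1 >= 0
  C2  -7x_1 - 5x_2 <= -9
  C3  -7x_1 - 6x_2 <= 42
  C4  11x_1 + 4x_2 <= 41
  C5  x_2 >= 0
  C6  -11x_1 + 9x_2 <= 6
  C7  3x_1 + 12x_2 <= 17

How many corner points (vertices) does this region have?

Pairwise boundary intersections that survive every other constraint:
  (9/7, 0)
  (51/118, 141/118)
  (41/11, 0)
  (53/15, 8/15)
  (27/53, 205/159)

5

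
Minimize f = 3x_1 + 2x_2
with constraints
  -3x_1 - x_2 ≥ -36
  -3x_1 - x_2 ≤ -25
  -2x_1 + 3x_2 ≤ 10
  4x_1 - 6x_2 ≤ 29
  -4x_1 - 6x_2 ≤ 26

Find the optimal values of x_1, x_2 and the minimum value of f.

x_1 = 179/22, x_2 = 13/22, minimum f = 563/22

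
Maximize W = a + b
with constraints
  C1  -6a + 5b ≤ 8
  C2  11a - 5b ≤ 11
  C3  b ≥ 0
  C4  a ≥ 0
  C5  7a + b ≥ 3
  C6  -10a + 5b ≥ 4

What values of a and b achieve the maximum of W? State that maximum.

a = 1, b = 14/5, maximum W = 19/5

Feasible corners and W = a + b:
  (7/41, 74/41) → W = 81/41
  (1, 14/5) → W = 19/5
  (11/45, 58/45) → W = 23/15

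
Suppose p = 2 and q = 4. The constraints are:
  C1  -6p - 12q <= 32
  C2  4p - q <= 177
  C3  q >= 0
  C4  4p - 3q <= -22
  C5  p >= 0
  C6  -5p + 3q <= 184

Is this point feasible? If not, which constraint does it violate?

Constraint C4: 4p - 3q = -4, which is not ≤ -22. All other constraints are satisfied.

not feasible — violates C4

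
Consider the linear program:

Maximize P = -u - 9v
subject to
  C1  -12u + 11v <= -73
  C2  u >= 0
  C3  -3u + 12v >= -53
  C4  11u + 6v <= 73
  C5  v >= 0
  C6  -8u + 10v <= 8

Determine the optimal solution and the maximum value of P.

u = 73/12, v = 0, maximum P = -73/12

Extreme points and P = -u - 9v:
  (1241/193, 73/193) → P = -1898/193
  (73/12, 0) → P = -73/12
  (73/11, 0) → P = -73/11

The binding constraints are -12u + 11v = -73 and v = 0.
Solving simultaneously gives u = 73/12, v = 0.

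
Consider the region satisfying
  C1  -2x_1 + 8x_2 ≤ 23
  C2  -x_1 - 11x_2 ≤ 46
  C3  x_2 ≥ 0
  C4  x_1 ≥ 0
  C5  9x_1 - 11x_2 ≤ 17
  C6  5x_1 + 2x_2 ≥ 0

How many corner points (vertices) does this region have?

Intersecting each pair of boundary lines and keeping only the points that satisfy every inequality leaves:
  (0, 23/8)
  (389/50, 241/50)
  (0, 0)
  (17/9, 0)

4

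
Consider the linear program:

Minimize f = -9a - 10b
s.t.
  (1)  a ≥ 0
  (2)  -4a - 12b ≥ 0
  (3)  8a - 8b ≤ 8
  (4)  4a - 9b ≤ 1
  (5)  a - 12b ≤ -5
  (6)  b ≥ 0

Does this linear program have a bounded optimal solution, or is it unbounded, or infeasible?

infeasible

The boundaries a = 0 and -4a - 12b = 0 meet at (0, 0), but that point violates a - 12b ≤ -5. Every candidate vertex is excluded by some other constraint, so the feasible region is empty.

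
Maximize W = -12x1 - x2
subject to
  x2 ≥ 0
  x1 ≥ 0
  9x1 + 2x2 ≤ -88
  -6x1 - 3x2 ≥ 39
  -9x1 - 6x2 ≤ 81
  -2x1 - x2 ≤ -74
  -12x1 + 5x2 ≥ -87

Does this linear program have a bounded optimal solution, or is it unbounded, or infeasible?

Constraints -6x1 - 3x2 ≥ 39 and -2x1 - x2 ≤ -74 have parallel boundaries but demand opposite sides — no point can satisfy both, so the region is empty.

infeasible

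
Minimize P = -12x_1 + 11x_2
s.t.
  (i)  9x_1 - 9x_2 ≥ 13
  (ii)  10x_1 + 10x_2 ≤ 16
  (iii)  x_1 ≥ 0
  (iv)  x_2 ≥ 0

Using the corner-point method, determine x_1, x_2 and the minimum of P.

x_1 = 8/5, x_2 = 0, minimum P = -96/5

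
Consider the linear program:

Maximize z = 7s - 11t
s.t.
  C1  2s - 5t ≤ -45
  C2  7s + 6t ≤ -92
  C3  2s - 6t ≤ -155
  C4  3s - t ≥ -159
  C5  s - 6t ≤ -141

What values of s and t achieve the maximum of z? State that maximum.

Feasible corners and z = 7s - 11t:
  (-1046/25, 837/25) → z = -16529/25
  (-233/8, 895/48) → z = -19631/48
  (-813/17, 264/17) → z = -8595/17

The binding constraints are 7s + 6t = -92 and s - 6t = -141.
Solving simultaneously gives s = -233/8, t = 895/48.

s = -233/8, t = 895/48, maximum z = -19631/48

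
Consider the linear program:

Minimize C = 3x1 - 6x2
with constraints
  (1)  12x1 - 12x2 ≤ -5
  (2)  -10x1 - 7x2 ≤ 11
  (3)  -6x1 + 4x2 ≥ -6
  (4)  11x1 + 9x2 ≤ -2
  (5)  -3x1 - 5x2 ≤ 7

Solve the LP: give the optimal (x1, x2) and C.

Corner points and C = 3x1 - 6x2:
  (-167/204, -41/102) → C = -3/68
  (-23/80, 31/240) → C = -131/80
  (-85/13, 101/13) → C = -861/13

At the optimal vertex, -10x1 - 7x2 = 11 and 11x1 + 9x2 = -2.
Solving simultaneously gives x1 = -85/13, x2 = 101/13.

x1 = -85/13, x2 = 101/13, minimum C = -861/13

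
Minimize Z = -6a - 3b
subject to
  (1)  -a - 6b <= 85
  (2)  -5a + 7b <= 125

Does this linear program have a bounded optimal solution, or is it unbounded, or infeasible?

From the feasible point (-1345/37, -300/37), moving in the direction (7, 5) keeps every constraint satisfied while Z decreases without bound.

unbounded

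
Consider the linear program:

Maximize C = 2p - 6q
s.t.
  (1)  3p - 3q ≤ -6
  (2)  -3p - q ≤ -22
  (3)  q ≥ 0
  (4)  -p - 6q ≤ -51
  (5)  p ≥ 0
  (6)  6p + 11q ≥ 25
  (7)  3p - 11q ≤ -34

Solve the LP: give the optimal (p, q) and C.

p = 39/7, q = 53/7, maximum C = -240/7

Extreme points and C = 2p - 6q:
  (39/7, 53/7) → C = -240/7
  (81/17, 131/17) → C = -624/17
  (0, 22) → C = -132
The feasible region is unbounded (it extends along (0, 1), (1, 1)), but C strictly decreases along every unbounded feasible direction, so there is no improving ray and the maximum is attained at a vertex.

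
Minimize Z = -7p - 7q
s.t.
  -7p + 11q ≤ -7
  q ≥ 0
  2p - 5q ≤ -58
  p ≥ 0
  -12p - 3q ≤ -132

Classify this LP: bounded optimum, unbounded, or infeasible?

From the feasible point (673/13, 420/13), moving in the direction (11, 7) keeps every constraint satisfied while Z decreases without bound.

unbounded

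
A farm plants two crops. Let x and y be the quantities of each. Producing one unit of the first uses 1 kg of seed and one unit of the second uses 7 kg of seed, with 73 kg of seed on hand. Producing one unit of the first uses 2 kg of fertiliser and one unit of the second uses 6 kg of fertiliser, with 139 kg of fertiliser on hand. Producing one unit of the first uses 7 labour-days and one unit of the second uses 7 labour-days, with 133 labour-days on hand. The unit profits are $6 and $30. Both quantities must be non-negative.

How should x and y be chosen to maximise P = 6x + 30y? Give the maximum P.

Corner points and P = 6x + 30y:
  (0, 0) → P = 0
  (0, 73/7) → P = 2190/7
  (19, 0) → P = 114
  (10, 9) → P = 330

The binding constraints are x + 7y = 73 and 7x + 7y = 133.
Solving simultaneously gives x = 10, y = 9.

x = 10, y = 9, maximum P = 330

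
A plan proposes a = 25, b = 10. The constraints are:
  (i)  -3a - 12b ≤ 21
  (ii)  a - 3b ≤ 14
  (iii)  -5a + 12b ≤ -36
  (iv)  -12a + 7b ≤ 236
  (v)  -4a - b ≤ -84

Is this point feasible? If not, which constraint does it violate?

not feasible — violates (iii)

Constraint (iii): -5a + 12b = -5, which is not ≤ -36. All other constraints are satisfied.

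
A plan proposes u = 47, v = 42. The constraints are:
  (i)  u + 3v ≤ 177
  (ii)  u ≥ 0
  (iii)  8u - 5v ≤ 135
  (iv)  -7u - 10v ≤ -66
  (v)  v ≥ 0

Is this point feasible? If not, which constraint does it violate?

Constraint (iii): 8u - 5v = 166, which is not ≤ 135. All other constraints are satisfied.

not feasible — violates (iii)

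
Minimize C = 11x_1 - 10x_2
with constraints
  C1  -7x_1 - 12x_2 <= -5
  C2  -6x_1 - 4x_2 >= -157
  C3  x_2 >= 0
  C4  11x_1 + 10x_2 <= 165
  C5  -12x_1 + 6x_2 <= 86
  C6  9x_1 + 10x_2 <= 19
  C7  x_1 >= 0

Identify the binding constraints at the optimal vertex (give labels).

Extreme points and C = 11x_1 - 10x_2:
  (5/7, 0) → C = 55/7
  (0, 5/12) → C = -25/6
  (19/9, 0) → C = 209/9
  (0, 19/10) → C = -19

The minimum is at (0, 19/10). Substituting into each constraint, equality holds for C6 and C7; the remaining constraints have slack.

C6 and C7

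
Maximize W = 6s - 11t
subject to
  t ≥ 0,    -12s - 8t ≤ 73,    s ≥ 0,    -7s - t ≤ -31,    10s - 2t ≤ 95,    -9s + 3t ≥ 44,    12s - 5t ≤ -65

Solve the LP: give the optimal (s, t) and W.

s = 49/30, t = 587/30, maximum W = -6163/30

Extreme points and W = 6s - 11t:
  (0, 31) → W = -341
  (49/30, 587/30) → W = -6163/30
  (373/12, 1295/12) → W = -12007/12
The feasible region is unbounded (it extends along (0, 1), (1, 5)), but W strictly decreases along every unbounded feasible direction, so there is no improving ray and the maximum is attained at a vertex.

The optimum lies where -7s - t = -31 and -9s + 3t = 44.
Solving simultaneously gives s = 49/30, t = 587/30.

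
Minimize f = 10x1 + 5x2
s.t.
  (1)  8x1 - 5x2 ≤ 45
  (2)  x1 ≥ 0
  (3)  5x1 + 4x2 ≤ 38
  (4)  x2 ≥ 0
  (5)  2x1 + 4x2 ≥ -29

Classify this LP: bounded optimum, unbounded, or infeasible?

bounded optimum

Vertices and f = 10x1 + 5x2:
  (370/57, 79/57) → f = 1365/19
  (45/8, 0) → f = 225/4
  (0, 19/2) → f = 95/2
  (0, 0) → f = 0
The feasible region has finitely many vertices and no improving ray; the minimum is 0 at (0, 0).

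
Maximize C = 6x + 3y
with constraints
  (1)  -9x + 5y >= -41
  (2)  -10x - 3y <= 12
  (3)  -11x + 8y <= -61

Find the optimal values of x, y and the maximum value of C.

x = 23/17, y = -98/17, maximum C = -156/17

Corner points and C = 6x + 3y:
  (9/11, -74/11) → C = -168/11
  (23/17, -98/17) → C = -156/17
  (87/113, -742/113) → C = -1704/113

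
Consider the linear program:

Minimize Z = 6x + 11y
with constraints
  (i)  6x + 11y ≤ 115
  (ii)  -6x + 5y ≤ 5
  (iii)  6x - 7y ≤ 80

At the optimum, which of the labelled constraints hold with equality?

Corner points and Z = 6x + 11y:
  (65/12, 15/2) → Z = 115
  (1685/108, 35/18) → Z = 115
  (-145/4, -85/2) → Z = -685

The minimum is at (-145/4, -85/2). Substituting into each constraint, equality holds for (ii) and (iii); the remaining constraints have slack.

(ii) and (iii)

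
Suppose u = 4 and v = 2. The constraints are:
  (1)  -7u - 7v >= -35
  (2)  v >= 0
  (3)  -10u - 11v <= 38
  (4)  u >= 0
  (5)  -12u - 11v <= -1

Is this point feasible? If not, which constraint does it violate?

Constraint (1): -7u - 7v = -42, which is not ≥ -35. All other constraints are satisfied.

not feasible — violates (1)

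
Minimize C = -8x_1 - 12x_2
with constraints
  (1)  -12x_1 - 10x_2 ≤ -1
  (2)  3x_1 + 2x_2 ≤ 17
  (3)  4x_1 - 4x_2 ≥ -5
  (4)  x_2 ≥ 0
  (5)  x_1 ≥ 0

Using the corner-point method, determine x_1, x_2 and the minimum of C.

Corner points and C = -8x_1 - 12x_2:
  (1/12, 0) → C = -2/3
  (0, 1/10) → C = -6/5
  (29/10, 83/20) → C = -73
  (17/3, 0) → C = -136/3
  (0, 5/4) → C = -15

At the optimal vertex, 3x_1 + 2x_2 = 17 and 4x_1 - 4x_2 = -5.
Solving simultaneously gives x_1 = 29/10, x_2 = 83/20.

x_1 = 29/10, x_2 = 83/20, minimum C = -73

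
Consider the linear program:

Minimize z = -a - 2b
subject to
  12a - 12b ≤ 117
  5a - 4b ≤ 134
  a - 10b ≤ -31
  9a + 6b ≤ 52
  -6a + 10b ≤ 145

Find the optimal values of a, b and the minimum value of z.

Extreme points and z = -a - 2b:
  (167/48, 331/96) → z = -83/8
  (-114/5, 41/50) → z = 529/25
  (-25/9, 77/6) → z = -206/9

a = -25/9, b = 77/6, minimum z = -206/9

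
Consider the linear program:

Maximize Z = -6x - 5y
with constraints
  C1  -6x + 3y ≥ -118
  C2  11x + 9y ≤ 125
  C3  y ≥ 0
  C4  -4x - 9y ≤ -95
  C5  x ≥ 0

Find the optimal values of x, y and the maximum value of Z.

At the optimal vertex, -4x - 9y = -95 and x = 0.
Solving simultaneously gives x = 0, y = 95/9.

x = 0, y = 95/9, maximum Z = -475/9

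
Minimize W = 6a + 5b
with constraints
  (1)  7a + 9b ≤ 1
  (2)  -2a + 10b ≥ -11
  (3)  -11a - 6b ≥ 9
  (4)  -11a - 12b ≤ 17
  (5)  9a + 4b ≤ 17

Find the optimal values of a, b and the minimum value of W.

Feasible corners and W = 6a + 5b:
  (-29/19, 74/57) → W = -8/3
  (-11, 26/3) → W = -68/3
  (-12/61, -139/122) → W = -839/122
  (-19/67, -155/134) → W = -1003/134

The optimum lies where 7a + 9b = 1 and -11a - 12b = 17.
Solving simultaneously gives a = -11, b = 26/3.

a = -11, b = 26/3, minimum W = -68/3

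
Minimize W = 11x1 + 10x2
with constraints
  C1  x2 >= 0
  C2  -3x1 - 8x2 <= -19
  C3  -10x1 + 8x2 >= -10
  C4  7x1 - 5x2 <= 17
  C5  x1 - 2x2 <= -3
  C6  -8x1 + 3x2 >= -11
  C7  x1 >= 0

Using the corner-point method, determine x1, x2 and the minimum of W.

Corner points and W = 11x1 + 10x2:
  (1, 2) → W = 31
  (0, 19/8) → W = 95/4
  (31/13, 35/13) → W = 691/13
The feasible region is unbounded (it extends along (0, 1), (3, 8)), but W strictly increases along every unbounded feasible direction, so there is no improving ray and the minimum is attained at a vertex.

x1 = 0, x2 = 19/8, minimum W = 95/4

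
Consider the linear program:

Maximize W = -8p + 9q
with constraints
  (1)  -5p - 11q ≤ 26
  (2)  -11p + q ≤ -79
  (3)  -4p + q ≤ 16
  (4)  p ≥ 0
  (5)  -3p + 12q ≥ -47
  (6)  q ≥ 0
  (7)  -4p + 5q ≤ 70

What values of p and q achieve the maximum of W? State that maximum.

Extreme points and W = -8p + 9q:
  (79/11, 0) → W = -632/11
  (155/17, 362/17) → W = 2018/17
  (47/3, 0) → W = -376/3
The feasible region is unbounded (it extends along (5, 4), (4, 1)), but W strictly decreases along every unbounded feasible direction, so there is no improving ray and the maximum is attained at a vertex.

The binding constraints are -11p + q = -79 and -4p + 5q = 70.
Solving simultaneously gives p = 155/17, q = 362/17.

p = 155/17, q = 362/17, maximum W = 2018/17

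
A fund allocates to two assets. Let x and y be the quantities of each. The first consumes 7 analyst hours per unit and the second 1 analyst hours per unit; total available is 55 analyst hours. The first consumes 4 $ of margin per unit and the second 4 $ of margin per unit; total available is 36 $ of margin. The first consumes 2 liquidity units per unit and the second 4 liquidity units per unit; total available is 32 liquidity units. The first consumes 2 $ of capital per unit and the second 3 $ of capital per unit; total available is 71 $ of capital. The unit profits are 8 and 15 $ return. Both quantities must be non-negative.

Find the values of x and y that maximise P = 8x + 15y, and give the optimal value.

x = 2, y = 7, maximum P = 121

Vertices and P = 8x + 15y:
  (0, 0) → P = 0
  (0, 8) → P = 120
  (55/7, 0) → P = 440/7
  (23/3, 4/3) → P = 244/3
  (2, 7) → P = 121

The optimum lies where 4x + 4y = 36 and 2x + 4y = 32.
Solving simultaneously gives x = 2, y = 7.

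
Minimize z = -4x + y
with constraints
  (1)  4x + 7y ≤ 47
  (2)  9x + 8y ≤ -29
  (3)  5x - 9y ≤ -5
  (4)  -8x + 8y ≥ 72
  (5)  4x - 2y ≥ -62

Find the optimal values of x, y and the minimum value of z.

x = -101/17, y = 52/17, minimum z = 456/17

Vertices and z = -4x + y:
  (-101/17, 52/17) → z = 456/17
  (-277/25, 221/25) → z = 1329/25
  (-19, -10) → z = 66
  (-274/13, -145/13) → z = 951/13

The optimum lies where 9x + 8y = -29 and -8x + 8y = 72.
Solving simultaneously gives x = -101/17, y = 52/17.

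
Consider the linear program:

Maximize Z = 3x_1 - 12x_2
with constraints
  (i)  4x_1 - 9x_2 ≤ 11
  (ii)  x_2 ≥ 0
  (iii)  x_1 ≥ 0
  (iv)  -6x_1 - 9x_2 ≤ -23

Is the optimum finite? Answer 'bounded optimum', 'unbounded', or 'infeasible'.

Feasible corners and Z = 3x_1 - 12x_2:
  (17/5, 13/45) → Z = 101/15
  (0, 23/9) → Z = -92/3
The feasible region has finitely many vertices and no improving ray; the maximum is 101/15 at (17/5, 13/45).

bounded optimum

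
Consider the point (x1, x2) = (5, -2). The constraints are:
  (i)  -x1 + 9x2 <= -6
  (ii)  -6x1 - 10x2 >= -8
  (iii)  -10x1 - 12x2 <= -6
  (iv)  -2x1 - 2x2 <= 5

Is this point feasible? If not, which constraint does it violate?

not feasible — violates (ii)

Constraint (ii): -6x1 - 10x2 = -10, which is not ≥ -8. All other constraints are satisfied.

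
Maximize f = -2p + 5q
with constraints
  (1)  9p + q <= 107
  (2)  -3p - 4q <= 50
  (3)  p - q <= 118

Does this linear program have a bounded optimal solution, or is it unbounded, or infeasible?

unbounded

From the feasible point (478/33, -257/11), moving in the direction (-4, 3) keeps every constraint satisfied while f increases without bound.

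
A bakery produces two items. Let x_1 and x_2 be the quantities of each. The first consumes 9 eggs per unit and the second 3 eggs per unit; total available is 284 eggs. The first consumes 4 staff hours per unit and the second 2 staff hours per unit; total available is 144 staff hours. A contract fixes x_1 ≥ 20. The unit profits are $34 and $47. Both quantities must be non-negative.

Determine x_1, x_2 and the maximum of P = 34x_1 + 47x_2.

x_1 = 20, x_2 = 32, maximum P = 2184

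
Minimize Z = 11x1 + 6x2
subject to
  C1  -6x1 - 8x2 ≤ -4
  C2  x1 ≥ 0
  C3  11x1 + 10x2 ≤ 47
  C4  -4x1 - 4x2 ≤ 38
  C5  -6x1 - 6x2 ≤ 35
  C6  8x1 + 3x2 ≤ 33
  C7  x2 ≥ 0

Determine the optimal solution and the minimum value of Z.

Vertices and Z = 11x1 + 6x2:
  (0, 1/2) → Z = 3
  (2/3, 0) → Z = 22/3
  (0, 47/10) → Z = 141/5
  (189/47, 13/47) → Z = 2157/47
  (33/8, 0) → Z = 363/8

x1 = 0, x2 = 1/2, minimum Z = 3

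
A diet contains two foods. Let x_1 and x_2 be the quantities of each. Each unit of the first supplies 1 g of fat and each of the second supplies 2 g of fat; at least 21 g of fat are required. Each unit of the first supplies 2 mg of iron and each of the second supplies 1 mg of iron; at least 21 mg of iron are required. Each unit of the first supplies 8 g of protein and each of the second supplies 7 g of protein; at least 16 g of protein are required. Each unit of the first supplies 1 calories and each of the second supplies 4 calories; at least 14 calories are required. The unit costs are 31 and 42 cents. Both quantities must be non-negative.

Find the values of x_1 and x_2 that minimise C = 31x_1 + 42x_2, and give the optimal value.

Vertices and C = 31x_1 + 42x_2:
  (0, 21) → C = 882
  (21, 0) → C = 651
  (7, 7) → C = 511
The feasible region is unbounded (it extends along (0, 1), (1, 0)), but C strictly increases along every unbounded feasible direction, so there is no improving ray and the minimum is attained at a vertex.

The binding constraints are x_1 + 2x_2 = 21 and 2x_1 + x_2 = 21.
Solving simultaneously gives x_1 = 7, x_2 = 7.

x_1 = 7, x_2 = 7, minimum C = 511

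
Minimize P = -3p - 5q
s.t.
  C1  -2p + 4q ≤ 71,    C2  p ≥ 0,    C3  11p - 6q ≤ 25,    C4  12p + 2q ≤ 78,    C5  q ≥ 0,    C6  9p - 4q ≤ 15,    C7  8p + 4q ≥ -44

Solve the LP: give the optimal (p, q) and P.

p = 85/26, q = 252/13, minimum P = -2775/26

The binding constraints are -2p + 4q = 71 and 12p + 2q = 78.
Solving simultaneously gives p = 85/26, q = 252/13.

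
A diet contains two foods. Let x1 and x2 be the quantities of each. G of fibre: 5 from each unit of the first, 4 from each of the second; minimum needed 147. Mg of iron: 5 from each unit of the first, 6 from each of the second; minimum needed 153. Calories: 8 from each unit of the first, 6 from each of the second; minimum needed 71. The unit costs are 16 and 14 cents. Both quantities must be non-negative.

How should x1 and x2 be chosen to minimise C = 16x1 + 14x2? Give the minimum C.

Feasible corners and C = 16x1 + 14x2:
  (0, 147/4) → C = 1029/2
  (153/5, 0) → C = 2448/5
  (27, 3) → C = 474
The feasible region is unbounded (it extends along (0, 1), (1, 0)), but C strictly increases along every unbounded feasible direction, so there is no improving ray and the minimum is attained at a vertex.

The optimum lies where 5x1 + 4x2 = 147 and 5x1 + 6x2 = 153.
Solving simultaneously gives x1 = 27, x2 = 3.

x1 = 27, x2 = 3, minimum C = 474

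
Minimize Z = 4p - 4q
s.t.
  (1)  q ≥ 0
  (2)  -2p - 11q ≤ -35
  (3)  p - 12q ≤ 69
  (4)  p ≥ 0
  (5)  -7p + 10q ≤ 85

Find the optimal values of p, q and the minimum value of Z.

The feasible region is unbounded (it extends along (12, 1), (10, 7)), but Z strictly increases along every unbounded feasible direction, so there is no improving ray and the minimum is attained at a vertex.

At the optimal vertex, p = 0 and -7p + 10q = 85.
Solving simultaneously gives p = 0, q = 17/2.

p = 0, q = 17/2, minimum Z = -34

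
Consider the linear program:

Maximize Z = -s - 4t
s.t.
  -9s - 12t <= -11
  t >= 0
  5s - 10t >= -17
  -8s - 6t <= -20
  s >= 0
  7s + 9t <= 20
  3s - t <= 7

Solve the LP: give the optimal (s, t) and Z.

Extreme points and Z = -s - 4t:
  (2, 2/3) → Z = -14/3
  (31/13, 2/13) → Z = -3
  (83/34, 11/34) → Z = -127/34

At the optimal vertex, -8s - 6t = -20 and 3s - t = 7.
Solving simultaneously gives s = 31/13, t = 2/13.

s = 31/13, t = 2/13, maximum Z = -3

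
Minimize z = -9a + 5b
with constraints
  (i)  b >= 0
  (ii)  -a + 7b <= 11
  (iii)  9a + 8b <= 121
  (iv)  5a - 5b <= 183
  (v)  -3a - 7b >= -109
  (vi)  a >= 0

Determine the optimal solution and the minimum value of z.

a = 121/9, b = 0, minimum z = -121

Corner points and z = -9a + 5b:
  (121/9, 0) → z = -121
  (0, 0) → z = 0
  (759/71, 220/71) → z = -5731/71
  (0, 11/7) → z = 55/7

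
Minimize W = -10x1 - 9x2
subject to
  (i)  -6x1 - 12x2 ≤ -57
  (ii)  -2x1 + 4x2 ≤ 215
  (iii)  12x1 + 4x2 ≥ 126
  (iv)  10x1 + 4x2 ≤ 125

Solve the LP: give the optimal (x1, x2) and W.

x1 = 1/2, x2 = 30, minimum W = -275

Feasible corners and W = -10x1 - 9x2:
  (107/10, -3/5) → W = -508/5
  (53/4, -15/8) → W = -925/8
  (1/2, 30) → W = -275

The binding constraints are 12x1 + 4x2 = 126 and 10x1 + 4x2 = 125.
Solving simultaneously gives x1 = 1/2, x2 = 30.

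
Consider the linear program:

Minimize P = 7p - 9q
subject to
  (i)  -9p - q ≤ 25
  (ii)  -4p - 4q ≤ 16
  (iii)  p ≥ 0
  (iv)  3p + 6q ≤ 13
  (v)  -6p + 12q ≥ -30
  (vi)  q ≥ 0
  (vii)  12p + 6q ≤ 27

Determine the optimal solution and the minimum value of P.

Extreme points and P = 7p - 9q:
  (0, 13/6) → P = -39/2
  (0, 0) → P = 0
  (14/9, 25/18) → P = -29/18
  (9/4, 0) → P = 63/4

p = 0, q = 13/6, minimum P = -39/2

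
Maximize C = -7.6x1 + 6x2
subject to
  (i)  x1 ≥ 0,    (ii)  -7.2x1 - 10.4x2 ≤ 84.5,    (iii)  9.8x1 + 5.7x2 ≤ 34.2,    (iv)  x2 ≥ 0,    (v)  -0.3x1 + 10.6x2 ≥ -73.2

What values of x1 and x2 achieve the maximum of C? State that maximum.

Extreme points and C = -7.6x1 + 6x2:
  (0, 6) → C = 36
  (0, 0) → C = 0
  (171/49, 0) → C = -6498/245

The binding constraints are x1 = 0 and 9.8x1 + 5.7x2 = 34.2.
Solving simultaneously gives x1 = 0, x2 = 6.

x1 = 0, x2 = 6, maximum C = 36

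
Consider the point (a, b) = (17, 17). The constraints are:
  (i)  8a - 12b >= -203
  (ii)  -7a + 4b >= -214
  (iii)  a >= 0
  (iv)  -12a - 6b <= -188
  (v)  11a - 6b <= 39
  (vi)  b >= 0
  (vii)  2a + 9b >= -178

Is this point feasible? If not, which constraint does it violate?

Constraint (v): 11a - 6b = 85, which is not ≤ 39. All other constraints are satisfied.

not feasible — violates (v)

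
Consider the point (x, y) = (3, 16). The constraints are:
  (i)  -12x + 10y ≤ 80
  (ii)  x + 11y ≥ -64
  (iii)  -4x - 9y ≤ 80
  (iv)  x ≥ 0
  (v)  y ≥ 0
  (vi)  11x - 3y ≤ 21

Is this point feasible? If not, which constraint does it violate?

Constraint (i): -12x + 10y = 124, which is not ≤ 80. All other constraints are satisfied.

not feasible — violates (i)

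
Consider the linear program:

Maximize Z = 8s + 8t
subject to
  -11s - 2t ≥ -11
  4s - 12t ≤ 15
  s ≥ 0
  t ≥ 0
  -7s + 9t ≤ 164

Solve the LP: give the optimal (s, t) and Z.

Vertices and Z = 8s + 8t:
  (0, 11/2) → Z = 44
  (1, 0) → Z = 8
  (0, 0) → Z = 0

s = 0, t = 11/2, maximum Z = 44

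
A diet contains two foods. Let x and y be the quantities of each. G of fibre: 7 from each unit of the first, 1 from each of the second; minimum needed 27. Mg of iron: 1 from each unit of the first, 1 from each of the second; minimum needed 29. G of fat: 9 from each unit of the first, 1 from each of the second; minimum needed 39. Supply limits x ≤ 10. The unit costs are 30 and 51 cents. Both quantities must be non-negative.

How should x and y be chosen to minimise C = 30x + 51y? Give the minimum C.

Corner points and C = 30x + 51y:
  (0, 39) → C = 1989
  (5/4, 111/4) → C = 5811/4
  (10, 19) → C = 1269
The feasible region is unbounded (it extends along (0, 1)), but C strictly increases along every unbounded feasible direction, so there is no improving ray and the minimum is attained at a vertex.

x = 10, y = 19, minimum C = 1269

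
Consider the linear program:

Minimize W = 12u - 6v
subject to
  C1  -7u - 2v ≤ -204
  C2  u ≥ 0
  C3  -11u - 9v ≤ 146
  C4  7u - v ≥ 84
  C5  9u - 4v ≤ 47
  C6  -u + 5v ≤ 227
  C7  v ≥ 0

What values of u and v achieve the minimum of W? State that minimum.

Extreme points and W = 12u - 6v:
  (124/7, 40) → W = -192/7
  (455/23, 1507/46) → W = 939/23
  (647/34, 1673/34) → W = -1137/17
  (1143/41, 2090/41) → W = 1176/41

At the optimal vertex, 7u - v = 84 and -u + 5v = 227.
Solving simultaneously gives u = 647/34, v = 1673/34.

u = 647/34, v = 1673/34, minimum W = -1137/17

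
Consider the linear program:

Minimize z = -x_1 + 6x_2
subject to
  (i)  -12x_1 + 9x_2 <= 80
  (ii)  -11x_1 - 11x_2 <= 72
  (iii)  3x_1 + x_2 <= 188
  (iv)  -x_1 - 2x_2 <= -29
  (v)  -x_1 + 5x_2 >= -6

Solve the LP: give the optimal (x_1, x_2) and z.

Vertices and z = -x_1 + 6x_2:
  (124/3, 64) → z = 1028/3
  (101/33, 428/33) → z = 2467/33
  (473/8, 85/8) → z = 37/8
  (157/7, 23/7) → z = -19/7

The binding constraints are -x_1 - 2x_2 = -29 and -x_1 + 5x_2 = -6.
Solving simultaneously gives x_1 = 157/7, x_2 = 23/7.

x_1 = 157/7, x_2 = 23/7, minimum z = -19/7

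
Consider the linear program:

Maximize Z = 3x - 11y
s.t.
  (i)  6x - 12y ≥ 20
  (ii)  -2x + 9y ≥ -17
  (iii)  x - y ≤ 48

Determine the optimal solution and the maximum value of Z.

x = 415/7, y = 79/7, maximum Z = 376/7

Vertices and Z = 3x - 11y:
  (-4/5, -31/15) → Z = 61/3
  (278/3, 134/3) → Z = -640/3
  (415/7, 79/7) → Z = 376/7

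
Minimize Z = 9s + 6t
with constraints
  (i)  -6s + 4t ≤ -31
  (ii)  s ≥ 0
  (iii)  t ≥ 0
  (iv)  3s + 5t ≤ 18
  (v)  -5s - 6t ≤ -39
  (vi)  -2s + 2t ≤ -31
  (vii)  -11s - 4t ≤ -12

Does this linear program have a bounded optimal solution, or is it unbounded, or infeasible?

infeasible

The boundaries t = 0 and -2s + 2t = -31 meet at (31/2, 0), but that point violates 3s + 5t ≤ 18. Every candidate vertex is excluded by some other constraint, so the feasible region is empty.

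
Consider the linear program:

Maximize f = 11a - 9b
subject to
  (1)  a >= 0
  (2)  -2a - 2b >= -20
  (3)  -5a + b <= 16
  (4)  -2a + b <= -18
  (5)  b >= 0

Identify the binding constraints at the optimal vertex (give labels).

(2) and (5)

Feasible corners and f = 11a - 9b:
  (28/3, 2/3) → f = 290/3
  (10, 0) → f = 110
  (9, 0) → f = 99

The maximum is at (10, 0). Substituting into each constraint, equality holds for (2) and (5); the remaining constraints have slack.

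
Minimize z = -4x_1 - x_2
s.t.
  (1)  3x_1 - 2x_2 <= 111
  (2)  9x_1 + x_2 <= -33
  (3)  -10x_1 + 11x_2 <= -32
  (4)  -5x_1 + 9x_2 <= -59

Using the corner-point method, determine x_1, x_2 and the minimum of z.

x_1 = -119/43, x_2 = -348/43, minimum z = 824/43

The feasible region is unbounded (it extends along (-2, -3), (-11, -10)), but z strictly increases along every unbounded feasible direction, so there is no improving ray and the minimum is attained at a vertex.

The optimum lies where 9x_1 + x_2 = -33 and -5x_1 + 9x_2 = -59.
Solving simultaneously gives x_1 = -119/43, x_2 = -348/43.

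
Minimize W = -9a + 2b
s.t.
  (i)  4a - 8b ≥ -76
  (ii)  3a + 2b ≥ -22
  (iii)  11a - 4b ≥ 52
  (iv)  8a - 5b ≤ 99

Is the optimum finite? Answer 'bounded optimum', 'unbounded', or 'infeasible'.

bounded optimum

Extreme points and W = -9a + 2b:
  (10, 29/2) → W = -61
  (293/11, 251/11) → W = -2135/11
  (8/17, -199/17) → W = -470/17
  (88/31, -473/31) → W = -1738/31
The feasible region has finitely many vertices and no improving ray; the minimum is -2135/11 at (293/11, 251/11).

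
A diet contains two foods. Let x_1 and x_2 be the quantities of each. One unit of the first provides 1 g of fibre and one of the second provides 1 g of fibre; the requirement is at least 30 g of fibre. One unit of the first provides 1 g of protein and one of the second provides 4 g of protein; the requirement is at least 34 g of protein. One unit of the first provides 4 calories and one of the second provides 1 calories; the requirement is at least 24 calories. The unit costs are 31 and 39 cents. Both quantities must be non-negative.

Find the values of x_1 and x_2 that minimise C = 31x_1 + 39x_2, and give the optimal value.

x_1 = 86/3, x_2 = 4/3, minimum C = 2822/3

Feasible corners and C = 31x_1 + 39x_2:
  (0, 30) → C = 1170
  (34, 0) → C = 1054
  (86/3, 4/3) → C = 2822/3
The feasible region is unbounded (it extends along (0, 1), (1, 0)), but C strictly increases along every unbounded feasible direction, so there is no improving ray and the minimum is attained at a vertex.

At the optimal vertex, x_1 + x_2 = 30 and x_1 + 4x_2 = 34.
Solving simultaneously gives x_1 = 86/3, x_2 = 4/3.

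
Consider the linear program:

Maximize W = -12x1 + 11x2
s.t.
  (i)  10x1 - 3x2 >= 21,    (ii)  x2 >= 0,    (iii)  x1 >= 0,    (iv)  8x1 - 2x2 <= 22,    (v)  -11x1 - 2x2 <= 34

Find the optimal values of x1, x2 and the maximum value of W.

x1 = 6, x2 = 13, maximum W = 71

Feasible corners and W = -12x1 + 11x2:
  (21/10, 0) → W = -126/5
  (6, 13) → W = 71
  (11/4, 0) → W = -33

The optimum lies where 10x1 - 3x2 = 21 and 8x1 - 2x2 = 22.
Solving simultaneously gives x1 = 6, x2 = 13.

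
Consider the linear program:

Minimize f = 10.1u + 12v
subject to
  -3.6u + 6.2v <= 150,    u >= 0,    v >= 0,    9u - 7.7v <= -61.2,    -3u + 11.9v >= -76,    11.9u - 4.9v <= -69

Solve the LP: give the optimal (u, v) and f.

u = 0, v = 690/49, minimum f = 8280/49

Extreme points and f = 10.1u + 12v:
  (0, 750/31) → f = 9000/31
  (15360/2807, 76830/2807) → f = 1077096/2807
  (0, 690/49) → f = 8280/49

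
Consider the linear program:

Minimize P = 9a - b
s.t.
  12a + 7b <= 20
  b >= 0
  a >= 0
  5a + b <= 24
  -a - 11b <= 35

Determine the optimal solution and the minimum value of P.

The optimum lies where 12a + 7b = 20 and a = 0.
Solving simultaneously gives a = 0, b = 20/7.

a = 0, b = 20/7, minimum P = -20/7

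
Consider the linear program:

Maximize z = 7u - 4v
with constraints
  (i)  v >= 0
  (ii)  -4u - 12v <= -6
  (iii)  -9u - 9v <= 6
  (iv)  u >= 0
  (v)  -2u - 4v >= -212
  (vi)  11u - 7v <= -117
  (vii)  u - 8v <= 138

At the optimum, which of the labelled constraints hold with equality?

Feasible corners and z = 7u - 4v:
  (0, 53) → z = -212
  (0, 117/7) → z = -468/7
  (508/29, 1283/29) → z = -1576/29

The maximum is at (508/29, 1283/29). Substituting into each constraint, equality holds for (v) and (vi); the remaining constraints have slack.

(v) and (vi)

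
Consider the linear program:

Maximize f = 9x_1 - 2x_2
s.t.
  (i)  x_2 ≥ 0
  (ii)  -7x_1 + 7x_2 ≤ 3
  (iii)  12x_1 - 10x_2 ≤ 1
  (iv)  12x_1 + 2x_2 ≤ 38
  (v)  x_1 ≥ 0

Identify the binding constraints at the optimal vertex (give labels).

Corner points and f = 9x_1 - 2x_2:
  (1/12, 0) → f = 3/4
  (0, 0) → f = 0
  (37/14, 43/14) → f = 247/14
  (0, 3/7) → f = -6/7

The maximum is at (37/14, 43/14). Substituting into each constraint, equality holds for (ii) and (iii); the remaining constraints have slack.

(ii) and (iii)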